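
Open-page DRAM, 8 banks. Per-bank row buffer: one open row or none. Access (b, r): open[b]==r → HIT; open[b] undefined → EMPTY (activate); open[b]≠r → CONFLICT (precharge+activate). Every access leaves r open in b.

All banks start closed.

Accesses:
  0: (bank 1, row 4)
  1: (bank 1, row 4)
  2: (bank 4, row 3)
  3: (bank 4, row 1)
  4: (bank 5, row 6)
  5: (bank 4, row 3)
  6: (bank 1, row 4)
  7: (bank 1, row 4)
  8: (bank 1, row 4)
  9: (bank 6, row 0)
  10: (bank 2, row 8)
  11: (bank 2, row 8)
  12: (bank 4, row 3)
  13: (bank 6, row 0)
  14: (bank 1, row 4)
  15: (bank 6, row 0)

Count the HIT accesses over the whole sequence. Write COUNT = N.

COUNT = 9

0: bank 1 row 4 — prev None → EMPTY
1: bank 1 row 4 — prev 4 → HIT
2: bank 4 row 3 — prev None → EMPTY
3: bank 4 row 1 — prev 3 → CONFLICT
4: bank 5 row 6 — prev None → EMPTY
5: bank 4 row 3 — prev 1 → CONFLICT
6: bank 1 row 4 — prev 4 → HIT
7: bank 1 row 4 — prev 4 → HIT
8: bank 1 row 4 — prev 4 → HIT
9: bank 6 row 0 — prev None → EMPTY
10: bank 2 row 8 — prev None → EMPTY
11: bank 2 row 8 — prev 8 → HIT
12: bank 4 row 3 — prev 3 → HIT
13: bank 6 row 0 — prev 0 → HIT
14: bank 1 row 4 — prev 4 → HIT
15: bank 6 row 0 — prev 0 → HIT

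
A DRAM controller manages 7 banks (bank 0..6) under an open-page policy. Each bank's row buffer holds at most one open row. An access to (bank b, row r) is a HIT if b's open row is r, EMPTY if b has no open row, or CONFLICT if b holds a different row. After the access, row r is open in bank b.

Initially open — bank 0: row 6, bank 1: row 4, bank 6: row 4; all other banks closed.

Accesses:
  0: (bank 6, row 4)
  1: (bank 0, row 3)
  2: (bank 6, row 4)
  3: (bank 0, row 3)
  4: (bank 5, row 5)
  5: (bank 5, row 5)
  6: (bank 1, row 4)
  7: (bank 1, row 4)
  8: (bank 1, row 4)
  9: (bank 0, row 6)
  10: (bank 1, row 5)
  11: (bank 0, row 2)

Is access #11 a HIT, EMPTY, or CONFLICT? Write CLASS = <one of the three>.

#0 (6,4) H  (was 4)
#1 (0,3) C  (was 6)
#2 (6,4) H  (was 4)
#3 (0,3) H  (was 3)
#4 (5,5) E
#5 (5,5) H  (was 5)
#6 (1,4) H  (was 4)
#7 (1,4) H  (was 4)
#8 (1,4) H  (was 4)
#9 (0,6) C  (was 3)
#10 (1,5) C  (was 4)
#11 (0,2) C  (was 6)

CLASS = CONFLICT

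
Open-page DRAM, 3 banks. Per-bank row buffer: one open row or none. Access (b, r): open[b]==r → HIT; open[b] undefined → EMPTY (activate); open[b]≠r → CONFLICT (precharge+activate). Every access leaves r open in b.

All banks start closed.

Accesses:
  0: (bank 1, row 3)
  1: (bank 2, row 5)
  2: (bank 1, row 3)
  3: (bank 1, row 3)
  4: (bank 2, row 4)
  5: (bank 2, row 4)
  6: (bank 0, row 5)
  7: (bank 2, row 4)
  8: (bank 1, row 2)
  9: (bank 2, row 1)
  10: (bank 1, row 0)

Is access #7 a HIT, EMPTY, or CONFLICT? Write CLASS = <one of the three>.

CLASS = HIT

0: bank 1 row 3 — prev None → EMPTY
1: bank 2 row 5 — prev None → EMPTY
2: bank 1 row 3 — prev 3 → HIT
3: bank 1 row 3 — prev 3 → HIT
4: bank 2 row 4 — prev 5 → CONFLICT
5: bank 2 row 4 — prev 4 → HIT
6: bank 0 row 5 — prev None → EMPTY
7: bank 2 row 4 — prev 4 → HIT
8: bank 1 row 2 — prev 3 → CONFLICT
9: bank 2 row 1 — prev 4 → CONFLICT
10: bank 1 row 0 — prev 2 → CONFLICT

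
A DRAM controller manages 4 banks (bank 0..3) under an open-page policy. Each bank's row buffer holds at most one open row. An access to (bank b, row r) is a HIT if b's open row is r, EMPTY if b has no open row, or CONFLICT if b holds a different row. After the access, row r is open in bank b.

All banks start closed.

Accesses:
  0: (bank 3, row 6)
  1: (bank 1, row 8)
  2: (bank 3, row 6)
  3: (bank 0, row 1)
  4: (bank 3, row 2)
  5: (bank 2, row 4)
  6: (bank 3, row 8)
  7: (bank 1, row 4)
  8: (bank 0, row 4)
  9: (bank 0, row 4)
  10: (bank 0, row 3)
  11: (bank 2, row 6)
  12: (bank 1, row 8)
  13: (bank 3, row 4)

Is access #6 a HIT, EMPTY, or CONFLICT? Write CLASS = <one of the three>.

  [0] b3 r6: no row ⇒ E
  [1] b1 r8: no row ⇒ E
  [2] b3 r6: had r6 ⇒ H
  [3] b0 r1: no row ⇒ E
  [4] b3 r2: had r6 ⇒ C
  [5] b2 r4: no row ⇒ E
  [6] b3 r8: had r2 ⇒ C
  [7] b1 r4: had r8 ⇒ C
  [8] b0 r4: had r1 ⇒ C
  [9] b0 r4: had r4 ⇒ H
  [10] b0 r3: had r4 ⇒ C
  [11] b2 r6: had r4 ⇒ C
  [12] b1 r8: had r4 ⇒ C
  [13] b3 r4: had r8 ⇒ C

CLASS = CONFLICT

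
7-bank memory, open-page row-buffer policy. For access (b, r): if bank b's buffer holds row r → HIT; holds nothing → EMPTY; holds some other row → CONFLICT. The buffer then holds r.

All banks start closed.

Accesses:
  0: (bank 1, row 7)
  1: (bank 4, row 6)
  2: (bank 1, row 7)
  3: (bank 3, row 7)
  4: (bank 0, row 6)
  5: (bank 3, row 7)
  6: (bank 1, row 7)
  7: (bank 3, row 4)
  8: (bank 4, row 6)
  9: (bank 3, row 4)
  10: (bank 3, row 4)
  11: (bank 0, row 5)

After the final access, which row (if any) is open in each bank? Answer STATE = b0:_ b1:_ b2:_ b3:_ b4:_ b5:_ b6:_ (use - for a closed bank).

0: bank 1 row 7 — prev None → EMPTY
1: bank 4 row 6 — prev None → EMPTY
2: bank 1 row 7 — prev 7 → HIT
3: bank 3 row 7 — prev None → EMPTY
4: bank 0 row 6 — prev None → EMPTY
5: bank 3 row 7 — prev 7 → HIT
6: bank 1 row 7 — prev 7 → HIT
7: bank 3 row 4 — prev 7 → CONFLICT
8: bank 4 row 6 — prev 6 → HIT
9: bank 3 row 4 — prev 4 → HIT
10: bank 3 row 4 — prev 4 → HIT
11: bank 0 row 5 — prev 6 → CONFLICT

STATE = b0:5 b1:7 b2:- b3:4 b4:6 b5:- b6:-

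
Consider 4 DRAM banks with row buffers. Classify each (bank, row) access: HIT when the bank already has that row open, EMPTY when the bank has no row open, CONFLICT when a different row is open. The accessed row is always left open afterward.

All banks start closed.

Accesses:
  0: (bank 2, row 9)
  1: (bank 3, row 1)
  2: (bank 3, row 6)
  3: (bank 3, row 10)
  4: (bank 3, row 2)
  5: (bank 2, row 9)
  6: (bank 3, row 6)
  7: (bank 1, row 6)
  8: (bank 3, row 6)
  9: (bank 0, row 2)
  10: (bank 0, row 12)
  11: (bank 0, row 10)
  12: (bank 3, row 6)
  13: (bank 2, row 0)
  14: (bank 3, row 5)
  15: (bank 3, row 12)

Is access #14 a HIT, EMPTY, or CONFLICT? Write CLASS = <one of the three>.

0: bank 2 row 9 — prev None → EMPTY
1: bank 3 row 1 — prev None → EMPTY
2: bank 3 row 6 — prev 1 → CONFLICT
3: bank 3 row 10 — prev 6 → CONFLICT
4: bank 3 row 2 — prev 10 → CONFLICT
5: bank 2 row 9 — prev 9 → HIT
6: bank 3 row 6 — prev 2 → CONFLICT
7: bank 1 row 6 — prev None → EMPTY
8: bank 3 row 6 — prev 6 → HIT
9: bank 0 row 2 — prev None → EMPTY
10: bank 0 row 12 — prev 2 → CONFLICT
11: bank 0 row 10 — prev 12 → CONFLICT
12: bank 3 row 6 — prev 6 → HIT
13: bank 2 row 0 — prev 9 → CONFLICT
14: bank 3 row 5 — prev 6 → CONFLICT
15: bank 3 row 12 — prev 5 → CONFLICT

CLASS = CONFLICT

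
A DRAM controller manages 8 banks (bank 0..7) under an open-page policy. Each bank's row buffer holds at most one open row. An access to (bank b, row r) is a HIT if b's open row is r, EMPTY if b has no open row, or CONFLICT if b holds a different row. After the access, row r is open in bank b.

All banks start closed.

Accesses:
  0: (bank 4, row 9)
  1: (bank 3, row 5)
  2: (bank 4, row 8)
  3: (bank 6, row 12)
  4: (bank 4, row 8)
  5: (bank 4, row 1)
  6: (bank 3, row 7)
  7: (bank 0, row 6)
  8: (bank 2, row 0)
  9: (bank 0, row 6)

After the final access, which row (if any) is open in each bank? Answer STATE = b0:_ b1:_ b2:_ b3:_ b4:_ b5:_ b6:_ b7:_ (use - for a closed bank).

STATE = b0:6 b1:- b2:0 b3:7 b4:1 b5:- b6:12 b7:-

0: bank 4 row 9 — prev None → EMPTY
1: bank 3 row 5 — prev None → EMPTY
2: bank 4 row 8 — prev 9 → CONFLICT
3: bank 6 row 12 — prev None → EMPTY
4: bank 4 row 8 — prev 8 → HIT
5: bank 4 row 1 — prev 8 → CONFLICT
6: bank 3 row 7 — prev 5 → CONFLICT
7: bank 0 row 6 — prev None → EMPTY
8: bank 2 row 0 — prev None → EMPTY
9: bank 0 row 6 — prev 6 → HIT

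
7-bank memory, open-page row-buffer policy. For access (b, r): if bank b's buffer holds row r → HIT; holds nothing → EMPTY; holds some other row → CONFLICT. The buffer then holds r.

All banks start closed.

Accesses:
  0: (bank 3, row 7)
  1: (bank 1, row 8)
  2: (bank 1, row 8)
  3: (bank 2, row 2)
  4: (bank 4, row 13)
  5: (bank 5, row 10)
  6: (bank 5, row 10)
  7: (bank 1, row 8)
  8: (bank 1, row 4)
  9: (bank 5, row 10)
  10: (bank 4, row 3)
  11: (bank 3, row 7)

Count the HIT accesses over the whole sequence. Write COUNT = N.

0: bank 3 row 7 — prev None → EMPTY
1: bank 1 row 8 — prev None → EMPTY
2: bank 1 row 8 — prev 8 → HIT
3: bank 2 row 2 — prev None → EMPTY
4: bank 4 row 13 — prev None → EMPTY
5: bank 5 row 10 — prev None → EMPTY
6: bank 5 row 10 — prev 10 → HIT
7: bank 1 row 8 — prev 8 → HIT
8: bank 1 row 4 — prev 8 → CONFLICT
9: bank 5 row 10 — prev 10 → HIT
10: bank 4 row 3 — prev 13 → CONFLICT
11: bank 3 row 7 — prev 7 → HIT

COUNT = 5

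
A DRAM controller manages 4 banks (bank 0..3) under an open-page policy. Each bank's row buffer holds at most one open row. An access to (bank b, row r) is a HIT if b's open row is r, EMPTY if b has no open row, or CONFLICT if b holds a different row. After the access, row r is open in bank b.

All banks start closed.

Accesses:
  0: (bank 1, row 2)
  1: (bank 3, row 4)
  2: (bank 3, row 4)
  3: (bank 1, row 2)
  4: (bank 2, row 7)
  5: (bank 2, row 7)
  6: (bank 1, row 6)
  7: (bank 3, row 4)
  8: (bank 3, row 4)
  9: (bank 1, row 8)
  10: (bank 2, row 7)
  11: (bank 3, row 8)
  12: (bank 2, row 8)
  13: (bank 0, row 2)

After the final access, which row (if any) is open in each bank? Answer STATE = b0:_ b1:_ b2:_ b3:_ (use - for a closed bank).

0: bank 1 row 2 — prev None → EMPTY
1: bank 3 row 4 — prev None → EMPTY
2: bank 3 row 4 — prev 4 → HIT
3: bank 1 row 2 — prev 2 → HIT
4: bank 2 row 7 — prev None → EMPTY
5: bank 2 row 7 — prev 7 → HIT
6: bank 1 row 6 — prev 2 → CONFLICT
7: bank 3 row 4 — prev 4 → HIT
8: bank 3 row 4 — prev 4 → HIT
9: bank 1 row 8 — prev 6 → CONFLICT
10: bank 2 row 7 — prev 7 → HIT
11: bank 3 row 8 — prev 4 → CONFLICT
12: bank 2 row 8 — prev 7 → CONFLICT
13: bank 0 row 2 — prev None → EMPTY

STATE = b0:2 b1:8 b2:8 b3:8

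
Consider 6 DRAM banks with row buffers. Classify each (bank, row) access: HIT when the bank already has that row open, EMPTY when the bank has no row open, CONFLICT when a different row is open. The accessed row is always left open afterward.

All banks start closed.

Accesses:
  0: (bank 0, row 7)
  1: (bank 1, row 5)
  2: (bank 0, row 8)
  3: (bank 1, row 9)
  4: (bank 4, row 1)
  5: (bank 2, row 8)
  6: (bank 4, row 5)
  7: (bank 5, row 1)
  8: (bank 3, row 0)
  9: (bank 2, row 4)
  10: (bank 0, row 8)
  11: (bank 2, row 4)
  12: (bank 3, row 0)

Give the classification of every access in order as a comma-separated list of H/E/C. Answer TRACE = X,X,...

TRACE = E,E,C,C,E,E,C,E,E,C,H,H,H

  [0] b0 r7: no row ⇒ E
  [1] b1 r5: no row ⇒ E
  [2] b0 r8: had r7 ⇒ C
  [3] b1 r9: had r5 ⇒ C
  [4] b4 r1: no row ⇒ E
  [5] b2 r8: no row ⇒ E
  [6] b4 r5: had r1 ⇒ C
  [7] b5 r1: no row ⇒ E
  [8] b3 r0: no row ⇒ E
  [9] b2 r4: had r8 ⇒ C
  [10] b0 r8: had r8 ⇒ H
  [11] b2 r4: had r4 ⇒ H
  [12] b3 r0: had r0 ⇒ H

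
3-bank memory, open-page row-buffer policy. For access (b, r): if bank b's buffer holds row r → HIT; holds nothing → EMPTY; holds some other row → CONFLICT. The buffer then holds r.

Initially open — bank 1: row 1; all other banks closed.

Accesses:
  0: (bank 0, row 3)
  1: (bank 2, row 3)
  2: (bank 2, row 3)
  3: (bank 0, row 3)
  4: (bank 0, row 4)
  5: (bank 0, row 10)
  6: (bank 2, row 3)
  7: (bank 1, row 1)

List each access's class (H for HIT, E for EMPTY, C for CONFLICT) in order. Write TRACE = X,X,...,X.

TRACE = E,E,H,H,C,C,H,H

0: bank 0 row 3 — prev None → EMPTY
1: bank 2 row 3 — prev None → EMPTY
2: bank 2 row 3 — prev 3 → HIT
3: bank 0 row 3 — prev 3 → HIT
4: bank 0 row 4 — prev 3 → CONFLICT
5: bank 0 row 10 — prev 4 → CONFLICT
6: bank 2 row 3 — prev 3 → HIT
7: bank 1 row 1 — prev 1 → HIT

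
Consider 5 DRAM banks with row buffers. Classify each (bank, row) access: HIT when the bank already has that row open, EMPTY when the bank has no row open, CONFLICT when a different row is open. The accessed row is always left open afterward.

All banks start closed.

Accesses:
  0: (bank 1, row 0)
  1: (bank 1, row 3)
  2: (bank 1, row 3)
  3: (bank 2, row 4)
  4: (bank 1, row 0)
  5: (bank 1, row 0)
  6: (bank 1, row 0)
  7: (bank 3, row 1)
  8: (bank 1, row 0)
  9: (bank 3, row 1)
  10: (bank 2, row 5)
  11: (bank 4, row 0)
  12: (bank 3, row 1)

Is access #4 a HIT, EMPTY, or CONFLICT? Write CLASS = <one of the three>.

step 0: bank1 None->0 [EMPTY]
step 1: bank1 0->3 [CONFLICT]
step 2: bank1 3->3 [HIT]
step 3: bank2 None->4 [EMPTY]
step 4: bank1 3->0 [CONFLICT]
step 5: bank1 0->0 [HIT]
step 6: bank1 0->0 [HIT]
step 7: bank3 None->1 [EMPTY]
step 8: bank1 0->0 [HIT]
step 9: bank3 1->1 [HIT]
step 10: bank2 4->5 [CONFLICT]
step 11: bank4 None->0 [EMPTY]
step 12: bank3 1->1 [HIT]

CLASS = CONFLICT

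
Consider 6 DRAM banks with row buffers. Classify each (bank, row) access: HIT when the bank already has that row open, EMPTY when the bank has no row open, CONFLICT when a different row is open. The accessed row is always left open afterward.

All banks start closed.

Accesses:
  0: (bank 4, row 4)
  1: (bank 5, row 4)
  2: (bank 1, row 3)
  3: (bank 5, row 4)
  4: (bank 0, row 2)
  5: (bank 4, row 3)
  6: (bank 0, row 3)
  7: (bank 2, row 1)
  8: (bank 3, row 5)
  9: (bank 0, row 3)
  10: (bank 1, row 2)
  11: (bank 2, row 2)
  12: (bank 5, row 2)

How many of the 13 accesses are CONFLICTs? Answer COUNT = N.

step 0: bank4 None->4 [EMPTY]
step 1: bank5 None->4 [EMPTY]
step 2: bank1 None->3 [EMPTY]
step 3: bank5 4->4 [HIT]
step 4: bank0 None->2 [EMPTY]
step 5: bank4 4->3 [CONFLICT]
step 6: bank0 2->3 [CONFLICT]
step 7: bank2 None->1 [EMPTY]
step 8: bank3 None->5 [EMPTY]
step 9: bank0 3->3 [HIT]
step 10: bank1 3->2 [CONFLICT]
step 11: bank2 1->2 [CONFLICT]
step 12: bank5 4->2 [CONFLICT]

COUNT = 5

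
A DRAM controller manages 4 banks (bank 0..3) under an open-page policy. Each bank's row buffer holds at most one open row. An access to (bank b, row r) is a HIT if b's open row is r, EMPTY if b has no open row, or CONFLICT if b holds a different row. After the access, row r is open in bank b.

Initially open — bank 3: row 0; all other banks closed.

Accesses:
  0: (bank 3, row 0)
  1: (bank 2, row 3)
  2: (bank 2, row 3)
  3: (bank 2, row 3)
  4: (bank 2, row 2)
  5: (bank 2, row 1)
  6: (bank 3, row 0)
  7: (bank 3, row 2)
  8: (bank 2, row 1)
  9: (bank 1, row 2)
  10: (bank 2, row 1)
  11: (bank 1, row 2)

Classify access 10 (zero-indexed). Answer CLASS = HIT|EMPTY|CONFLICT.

CLASS = HIT

#0 (3,0) H  (was 0)
#1 (2,3) E
#2 (2,3) H  (was 3)
#3 (2,3) H  (was 3)
#4 (2,2) C  (was 3)
#5 (2,1) C  (was 2)
#6 (3,0) H  (was 0)
#7 (3,2) C  (was 0)
#8 (2,1) H  (was 1)
#9 (1,2) E
#10 (2,1) H  (was 1)
#11 (1,2) H  (was 2)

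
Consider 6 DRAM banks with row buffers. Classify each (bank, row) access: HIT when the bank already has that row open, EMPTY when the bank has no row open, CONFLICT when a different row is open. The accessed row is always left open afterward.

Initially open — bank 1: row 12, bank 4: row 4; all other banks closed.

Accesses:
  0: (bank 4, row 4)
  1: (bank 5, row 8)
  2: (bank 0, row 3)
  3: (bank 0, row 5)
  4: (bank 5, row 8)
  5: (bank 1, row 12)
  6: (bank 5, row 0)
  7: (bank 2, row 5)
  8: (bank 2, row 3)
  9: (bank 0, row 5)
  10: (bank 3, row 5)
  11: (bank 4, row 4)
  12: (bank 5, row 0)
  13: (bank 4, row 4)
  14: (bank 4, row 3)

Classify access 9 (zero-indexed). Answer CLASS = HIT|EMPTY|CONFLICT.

CLASS = HIT

#0 (4,4) H  (was 4)
#1 (5,8) E
#2 (0,3) E
#3 (0,5) C  (was 3)
#4 (5,8) H  (was 8)
#5 (1,12) H  (was 12)
#6 (5,0) C  (was 8)
#7 (2,5) E
#8 (2,3) C  (was 5)
#9 (0,5) H  (was 5)
#10 (3,5) E
#11 (4,4) H  (was 4)
#12 (5,0) H  (was 0)
#13 (4,4) H  (was 4)
#14 (4,3) C  (was 4)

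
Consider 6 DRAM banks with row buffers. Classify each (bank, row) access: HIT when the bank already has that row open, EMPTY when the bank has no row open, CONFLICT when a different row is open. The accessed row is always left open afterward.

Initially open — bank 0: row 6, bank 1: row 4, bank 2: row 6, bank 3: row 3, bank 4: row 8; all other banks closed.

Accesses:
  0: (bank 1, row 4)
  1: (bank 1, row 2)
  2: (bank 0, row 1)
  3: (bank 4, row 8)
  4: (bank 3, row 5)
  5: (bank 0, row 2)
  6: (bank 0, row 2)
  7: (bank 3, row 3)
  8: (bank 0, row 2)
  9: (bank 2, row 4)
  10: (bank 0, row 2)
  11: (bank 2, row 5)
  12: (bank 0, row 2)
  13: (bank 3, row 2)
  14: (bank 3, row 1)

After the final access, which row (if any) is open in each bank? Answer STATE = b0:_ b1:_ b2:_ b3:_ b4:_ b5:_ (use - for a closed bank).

  [0] b1 r4: had r4 ⇒ H
  [1] b1 r2: had r4 ⇒ C
  [2] b0 r1: had r6 ⇒ C
  [3] b4 r8: had r8 ⇒ H
  [4] b3 r5: had r3 ⇒ C
  [5] b0 r2: had r1 ⇒ C
  [6] b0 r2: had r2 ⇒ H
  [7] b3 r3: had r5 ⇒ C
  [8] b0 r2: had r2 ⇒ H
  [9] b2 r4: had r6 ⇒ C
  [10] b0 r2: had r2 ⇒ H
  [11] b2 r5: had r4 ⇒ C
  [12] b0 r2: had r2 ⇒ H
  [13] b3 r2: had r3 ⇒ C
  [14] b3 r1: had r2 ⇒ C

STATE = b0:2 b1:2 b2:5 b3:1 b4:8 b5:-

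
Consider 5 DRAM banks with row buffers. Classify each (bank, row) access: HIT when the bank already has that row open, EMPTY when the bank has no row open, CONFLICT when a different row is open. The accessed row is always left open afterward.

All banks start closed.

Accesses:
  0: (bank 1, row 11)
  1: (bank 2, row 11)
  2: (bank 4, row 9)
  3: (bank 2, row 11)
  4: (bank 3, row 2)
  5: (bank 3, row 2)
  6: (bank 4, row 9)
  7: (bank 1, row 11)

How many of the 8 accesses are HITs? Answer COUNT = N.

COUNT = 4

step 0: bank1 None->11 [EMPTY]
step 1: bank2 None->11 [EMPTY]
step 2: bank4 None->9 [EMPTY]
step 3: bank2 11->11 [HIT]
step 4: bank3 None->2 [EMPTY]
step 5: bank3 2->2 [HIT]
step 6: bank4 9->9 [HIT]
step 7: bank1 11->11 [HIT]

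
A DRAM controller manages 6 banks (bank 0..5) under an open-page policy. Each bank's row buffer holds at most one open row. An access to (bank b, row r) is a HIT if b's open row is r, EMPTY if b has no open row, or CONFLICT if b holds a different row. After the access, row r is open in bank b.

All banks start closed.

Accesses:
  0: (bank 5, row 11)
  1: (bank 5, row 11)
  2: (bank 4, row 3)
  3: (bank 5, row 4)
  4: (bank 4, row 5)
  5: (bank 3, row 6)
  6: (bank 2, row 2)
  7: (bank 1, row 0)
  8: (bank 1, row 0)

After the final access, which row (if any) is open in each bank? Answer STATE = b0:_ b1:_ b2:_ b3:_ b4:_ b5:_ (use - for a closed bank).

STATE = b0:- b1:0 b2:2 b3:6 b4:5 b5:4

#0 (5,11) E
#1 (5,11) H  (was 11)
#2 (4,3) E
#3 (5,4) C  (was 11)
#4 (4,5) C  (was 3)
#5 (3,6) E
#6 (2,2) E
#7 (1,0) E
#8 (1,0) H  (was 0)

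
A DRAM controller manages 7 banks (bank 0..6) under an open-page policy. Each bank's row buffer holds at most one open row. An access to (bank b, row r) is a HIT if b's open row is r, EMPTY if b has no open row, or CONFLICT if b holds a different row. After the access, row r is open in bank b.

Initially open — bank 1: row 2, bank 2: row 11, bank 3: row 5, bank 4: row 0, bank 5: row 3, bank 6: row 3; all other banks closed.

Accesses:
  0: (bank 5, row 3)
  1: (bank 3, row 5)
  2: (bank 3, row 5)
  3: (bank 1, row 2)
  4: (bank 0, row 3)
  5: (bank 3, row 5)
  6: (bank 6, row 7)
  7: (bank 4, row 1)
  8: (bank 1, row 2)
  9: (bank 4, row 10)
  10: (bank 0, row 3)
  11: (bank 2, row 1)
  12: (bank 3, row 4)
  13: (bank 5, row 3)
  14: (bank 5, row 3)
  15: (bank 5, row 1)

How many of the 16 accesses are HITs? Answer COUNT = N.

COUNT = 9

#0 (5,3) H  (was 3)
#1 (3,5) H  (was 5)
#2 (3,5) H  (was 5)
#3 (1,2) H  (was 2)
#4 (0,3) E
#5 (3,5) H  (was 5)
#6 (6,7) C  (was 3)
#7 (4,1) C  (was 0)
#8 (1,2) H  (was 2)
#9 (4,10) C  (was 1)
#10 (0,3) H  (was 3)
#11 (2,1) C  (was 11)
#12 (3,4) C  (was 5)
#13 (5,3) H  (was 3)
#14 (5,3) H  (was 3)
#15 (5,1) C  (was 3)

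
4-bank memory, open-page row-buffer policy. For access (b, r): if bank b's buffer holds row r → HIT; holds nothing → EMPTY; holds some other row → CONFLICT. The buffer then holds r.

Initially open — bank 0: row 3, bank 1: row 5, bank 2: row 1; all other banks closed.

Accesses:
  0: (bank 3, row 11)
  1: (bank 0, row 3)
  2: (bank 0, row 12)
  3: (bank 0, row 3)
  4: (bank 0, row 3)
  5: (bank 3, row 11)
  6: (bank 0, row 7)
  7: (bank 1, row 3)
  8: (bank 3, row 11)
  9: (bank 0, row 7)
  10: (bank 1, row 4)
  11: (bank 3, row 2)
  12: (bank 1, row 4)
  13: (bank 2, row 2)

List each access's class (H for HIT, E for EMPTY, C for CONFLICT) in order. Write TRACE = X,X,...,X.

step 0: bank3 None->11 [EMPTY]
step 1: bank0 3->3 [HIT]
step 2: bank0 3->12 [CONFLICT]
step 3: bank0 12->3 [CONFLICT]
step 4: bank0 3->3 [HIT]
step 5: bank3 11->11 [HIT]
step 6: bank0 3->7 [CONFLICT]
step 7: bank1 5->3 [CONFLICT]
step 8: bank3 11->11 [HIT]
step 9: bank0 7->7 [HIT]
step 10: bank1 3->4 [CONFLICT]
step 11: bank3 11->2 [CONFLICT]
step 12: bank1 4->4 [HIT]
step 13: bank2 1->2 [CONFLICT]

TRACE = E,H,C,C,H,H,C,C,H,H,C,C,H,C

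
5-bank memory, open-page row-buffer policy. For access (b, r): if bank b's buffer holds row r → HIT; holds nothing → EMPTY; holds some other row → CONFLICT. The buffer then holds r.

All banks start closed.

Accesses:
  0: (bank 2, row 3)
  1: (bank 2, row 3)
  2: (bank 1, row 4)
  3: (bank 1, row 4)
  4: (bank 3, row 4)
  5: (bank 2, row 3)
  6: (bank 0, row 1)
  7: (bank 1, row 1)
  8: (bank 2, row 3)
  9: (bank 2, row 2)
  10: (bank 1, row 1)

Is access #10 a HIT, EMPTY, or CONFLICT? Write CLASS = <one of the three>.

  [0] b2 r3: no row ⇒ E
  [1] b2 r3: had r3 ⇒ H
  [2] b1 r4: no row ⇒ E
  [3] b1 r4: had r4 ⇒ H
  [4] b3 r4: no row ⇒ E
  [5] b2 r3: had r3 ⇒ H
  [6] b0 r1: no row ⇒ E
  [7] b1 r1: had r4 ⇒ C
  [8] b2 r3: had r3 ⇒ H
  [9] b2 r2: had r3 ⇒ C
  [10] b1 r1: had r1 ⇒ H

CLASS = HIT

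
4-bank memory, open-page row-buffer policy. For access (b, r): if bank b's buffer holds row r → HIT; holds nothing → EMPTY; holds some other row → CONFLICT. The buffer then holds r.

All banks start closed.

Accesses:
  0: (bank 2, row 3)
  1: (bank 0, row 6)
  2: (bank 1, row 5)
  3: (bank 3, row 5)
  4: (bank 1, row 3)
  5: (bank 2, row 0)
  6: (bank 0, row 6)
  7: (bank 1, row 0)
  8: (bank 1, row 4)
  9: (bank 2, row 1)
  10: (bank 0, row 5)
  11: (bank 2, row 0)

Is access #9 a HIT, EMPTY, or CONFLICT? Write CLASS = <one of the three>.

#0 (2,3) E
#1 (0,6) E
#2 (1,5) E
#3 (3,5) E
#4 (1,3) C  (was 5)
#5 (2,0) C  (was 3)
#6 (0,6) H  (was 6)
#7 (1,0) C  (was 3)
#8 (1,4) C  (was 0)
#9 (2,1) C  (was 0)
#10 (0,5) C  (was 6)
#11 (2,0) C  (was 1)

CLASS = CONFLICT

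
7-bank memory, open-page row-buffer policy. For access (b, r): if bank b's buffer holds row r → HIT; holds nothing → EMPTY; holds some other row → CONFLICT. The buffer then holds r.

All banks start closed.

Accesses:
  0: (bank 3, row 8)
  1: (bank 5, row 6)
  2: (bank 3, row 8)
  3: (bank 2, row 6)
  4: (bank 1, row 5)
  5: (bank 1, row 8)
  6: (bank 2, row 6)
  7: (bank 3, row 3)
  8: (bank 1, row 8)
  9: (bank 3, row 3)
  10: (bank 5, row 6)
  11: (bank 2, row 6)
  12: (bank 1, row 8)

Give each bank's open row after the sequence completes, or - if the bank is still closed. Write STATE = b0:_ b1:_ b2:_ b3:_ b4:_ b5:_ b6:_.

STATE = b0:- b1:8 b2:6 b3:3 b4:- b5:6 b6:-

step 0: bank3 None->8 [EMPTY]
step 1: bank5 None->6 [EMPTY]
step 2: bank3 8->8 [HIT]
step 3: bank2 None->6 [EMPTY]
step 4: bank1 None->5 [EMPTY]
step 5: bank1 5->8 [CONFLICT]
step 6: bank2 6->6 [HIT]
step 7: bank3 8->3 [CONFLICT]
step 8: bank1 8->8 [HIT]
step 9: bank3 3->3 [HIT]
step 10: bank5 6->6 [HIT]
step 11: bank2 6->6 [HIT]
step 12: bank1 8->8 [HIT]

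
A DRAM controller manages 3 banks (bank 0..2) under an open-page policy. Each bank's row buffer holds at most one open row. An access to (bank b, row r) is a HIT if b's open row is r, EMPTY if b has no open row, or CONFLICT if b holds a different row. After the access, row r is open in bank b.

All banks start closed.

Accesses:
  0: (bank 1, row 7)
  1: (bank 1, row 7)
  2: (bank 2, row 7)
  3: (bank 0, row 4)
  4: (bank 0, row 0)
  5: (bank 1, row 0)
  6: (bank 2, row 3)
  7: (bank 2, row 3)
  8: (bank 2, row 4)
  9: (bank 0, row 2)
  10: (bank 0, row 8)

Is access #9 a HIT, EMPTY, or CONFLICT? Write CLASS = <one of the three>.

#0 (1,7) E
#1 (1,7) H  (was 7)
#2 (2,7) E
#3 (0,4) E
#4 (0,0) C  (was 4)
#5 (1,0) C  (was 7)
#6 (2,3) C  (was 7)
#7 (2,3) H  (was 3)
#8 (2,4) C  (was 3)
#9 (0,2) C  (was 0)
#10 (0,8) C  (was 2)

CLASS = CONFLICT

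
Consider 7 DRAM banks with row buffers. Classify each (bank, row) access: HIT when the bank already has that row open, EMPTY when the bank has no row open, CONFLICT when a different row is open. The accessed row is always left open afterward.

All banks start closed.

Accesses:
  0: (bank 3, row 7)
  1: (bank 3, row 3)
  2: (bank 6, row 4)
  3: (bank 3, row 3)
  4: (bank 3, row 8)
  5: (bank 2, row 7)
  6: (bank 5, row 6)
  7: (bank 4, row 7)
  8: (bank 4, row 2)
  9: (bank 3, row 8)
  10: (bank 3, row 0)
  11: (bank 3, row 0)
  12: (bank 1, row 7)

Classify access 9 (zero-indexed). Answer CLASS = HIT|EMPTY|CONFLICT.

CLASS = HIT

  [0] b3 r7: no row ⇒ E
  [1] b3 r3: had r7 ⇒ C
  [2] b6 r4: no row ⇒ E
  [3] b3 r3: had r3 ⇒ H
  [4] b3 r8: had r3 ⇒ C
  [5] b2 r7: no row ⇒ E
  [6] b5 r6: no row ⇒ E
  [7] b4 r7: no row ⇒ E
  [8] b4 r2: had r7 ⇒ C
  [9] b3 r8: had r8 ⇒ H
  [10] b3 r0: had r8 ⇒ C
  [11] b3 r0: had r0 ⇒ H
  [12] b1 r7: no row ⇒ E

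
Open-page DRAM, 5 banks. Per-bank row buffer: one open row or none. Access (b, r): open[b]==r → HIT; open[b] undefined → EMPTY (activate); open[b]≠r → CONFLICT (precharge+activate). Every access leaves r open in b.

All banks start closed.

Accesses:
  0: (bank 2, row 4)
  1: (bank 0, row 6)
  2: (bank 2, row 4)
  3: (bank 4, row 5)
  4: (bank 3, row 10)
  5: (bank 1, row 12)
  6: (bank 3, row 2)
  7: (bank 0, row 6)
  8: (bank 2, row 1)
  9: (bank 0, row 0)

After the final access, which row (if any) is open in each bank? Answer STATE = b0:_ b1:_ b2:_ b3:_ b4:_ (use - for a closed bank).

STATE = b0:0 b1:12 b2:1 b3:2 b4:5

step 0: bank2 None->4 [EMPTY]
step 1: bank0 None->6 [EMPTY]
step 2: bank2 4->4 [HIT]
step 3: bank4 None->5 [EMPTY]
step 4: bank3 None->10 [EMPTY]
step 5: bank1 None->12 [EMPTY]
step 6: bank3 10->2 [CONFLICT]
step 7: bank0 6->6 [HIT]
step 8: bank2 4->1 [CONFLICT]
step 9: bank0 6->0 [CONFLICT]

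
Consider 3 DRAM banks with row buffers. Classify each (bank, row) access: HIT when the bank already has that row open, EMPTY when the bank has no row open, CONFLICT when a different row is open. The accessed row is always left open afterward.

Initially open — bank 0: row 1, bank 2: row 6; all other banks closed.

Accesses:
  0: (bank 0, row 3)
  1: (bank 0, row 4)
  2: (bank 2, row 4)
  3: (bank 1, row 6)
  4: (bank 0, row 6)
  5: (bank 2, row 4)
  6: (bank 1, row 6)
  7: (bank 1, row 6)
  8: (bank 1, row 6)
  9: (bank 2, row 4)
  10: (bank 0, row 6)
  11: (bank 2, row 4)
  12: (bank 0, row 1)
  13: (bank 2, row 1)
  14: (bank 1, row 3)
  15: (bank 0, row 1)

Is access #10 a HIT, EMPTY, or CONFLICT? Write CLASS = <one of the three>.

CLASS = HIT

#0 (0,3) C  (was 1)
#1 (0,4) C  (was 3)
#2 (2,4) C  (was 6)
#3 (1,6) E
#4 (0,6) C  (was 4)
#5 (2,4) H  (was 4)
#6 (1,6) H  (was 6)
#7 (1,6) H  (was 6)
#8 (1,6) H  (was 6)
#9 (2,4) H  (was 4)
#10 (0,6) H  (was 6)
#11 (2,4) H  (was 4)
#12 (0,1) C  (was 6)
#13 (2,1) C  (was 4)
#14 (1,3) C  (was 6)
#15 (0,1) H  (was 1)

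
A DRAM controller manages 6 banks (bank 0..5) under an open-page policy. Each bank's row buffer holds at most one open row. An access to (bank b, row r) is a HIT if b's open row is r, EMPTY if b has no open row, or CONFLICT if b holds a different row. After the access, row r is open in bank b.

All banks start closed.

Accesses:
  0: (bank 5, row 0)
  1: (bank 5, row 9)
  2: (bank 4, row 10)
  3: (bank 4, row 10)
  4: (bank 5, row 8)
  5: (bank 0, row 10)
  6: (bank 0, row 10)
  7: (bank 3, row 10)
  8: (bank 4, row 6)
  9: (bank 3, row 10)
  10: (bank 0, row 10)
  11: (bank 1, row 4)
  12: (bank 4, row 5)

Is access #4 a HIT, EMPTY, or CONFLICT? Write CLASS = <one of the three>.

CLASS = CONFLICT

#0 (5,0) E
#1 (5,9) C  (was 0)
#2 (4,10) E
#3 (4,10) H  (was 10)
#4 (5,8) C  (was 9)
#5 (0,10) E
#6 (0,10) H  (was 10)
#7 (3,10) E
#8 (4,6) C  (was 10)
#9 (3,10) H  (was 10)
#10 (0,10) H  (was 10)
#11 (1,4) E
#12 (4,5) C  (was 6)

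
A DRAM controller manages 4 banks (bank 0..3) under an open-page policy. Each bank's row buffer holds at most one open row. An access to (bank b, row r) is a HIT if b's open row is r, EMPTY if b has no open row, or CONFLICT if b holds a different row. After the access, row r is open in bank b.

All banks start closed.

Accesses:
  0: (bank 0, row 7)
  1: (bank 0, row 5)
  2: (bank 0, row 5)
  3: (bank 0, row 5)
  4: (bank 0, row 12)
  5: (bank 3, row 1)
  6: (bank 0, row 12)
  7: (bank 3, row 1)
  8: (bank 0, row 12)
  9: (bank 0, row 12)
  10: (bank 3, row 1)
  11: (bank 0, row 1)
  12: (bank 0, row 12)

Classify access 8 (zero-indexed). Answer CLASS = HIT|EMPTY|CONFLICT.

CLASS = HIT

  [0] b0 r7: no row ⇒ E
  [1] b0 r5: had r7 ⇒ C
  [2] b0 r5: had r5 ⇒ H
  [3] b0 r5: had r5 ⇒ H
  [4] b0 r12: had r5 ⇒ C
  [5] b3 r1: no row ⇒ E
  [6] b0 r12: had r12 ⇒ H
  [7] b3 r1: had r1 ⇒ H
  [8] b0 r12: had r12 ⇒ H
  [9] b0 r12: had r12 ⇒ H
  [10] b3 r1: had r1 ⇒ H
  [11] b0 r1: had r12 ⇒ C
  [12] b0 r12: had r1 ⇒ C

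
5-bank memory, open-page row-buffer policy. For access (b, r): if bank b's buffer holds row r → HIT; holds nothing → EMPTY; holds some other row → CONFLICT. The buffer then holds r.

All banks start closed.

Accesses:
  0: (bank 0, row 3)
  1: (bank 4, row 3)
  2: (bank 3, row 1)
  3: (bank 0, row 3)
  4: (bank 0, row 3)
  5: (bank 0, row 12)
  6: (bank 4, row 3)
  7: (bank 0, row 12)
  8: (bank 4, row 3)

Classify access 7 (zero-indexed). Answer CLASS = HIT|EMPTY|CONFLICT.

#0 (0,3) E
#1 (4,3) E
#2 (3,1) E
#3 (0,3) H  (was 3)
#4 (0,3) H  (was 3)
#5 (0,12) C  (was 3)
#6 (4,3) H  (was 3)
#7 (0,12) H  (was 12)
#8 (4,3) H  (was 3)

CLASS = HIT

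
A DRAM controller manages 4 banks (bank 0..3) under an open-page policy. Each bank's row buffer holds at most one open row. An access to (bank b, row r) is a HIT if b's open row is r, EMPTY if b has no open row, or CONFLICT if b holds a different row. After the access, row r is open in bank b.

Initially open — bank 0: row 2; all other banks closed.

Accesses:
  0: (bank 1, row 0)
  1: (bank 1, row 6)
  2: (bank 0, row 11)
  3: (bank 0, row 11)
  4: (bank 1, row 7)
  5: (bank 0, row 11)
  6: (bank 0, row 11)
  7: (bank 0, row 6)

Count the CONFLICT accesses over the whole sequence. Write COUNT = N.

step 0: bank1 None->0 [EMPTY]
step 1: bank1 0->6 [CONFLICT]
step 2: bank0 2->11 [CONFLICT]
step 3: bank0 11->11 [HIT]
step 4: bank1 6->7 [CONFLICT]
step 5: bank0 11->11 [HIT]
step 6: bank0 11->11 [HIT]
step 7: bank0 11->6 [CONFLICT]

COUNT = 4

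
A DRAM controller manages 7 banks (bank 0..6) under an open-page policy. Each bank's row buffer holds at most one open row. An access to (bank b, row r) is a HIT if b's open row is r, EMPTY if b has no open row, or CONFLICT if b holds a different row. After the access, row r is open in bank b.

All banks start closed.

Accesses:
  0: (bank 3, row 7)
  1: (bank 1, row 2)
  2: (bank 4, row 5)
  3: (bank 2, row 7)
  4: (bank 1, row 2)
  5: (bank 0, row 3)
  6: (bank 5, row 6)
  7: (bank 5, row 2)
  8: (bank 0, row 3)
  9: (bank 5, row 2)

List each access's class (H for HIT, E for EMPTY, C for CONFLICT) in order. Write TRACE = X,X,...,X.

TRACE = E,E,E,E,H,E,E,C,H,H

#0 (3,7) E
#1 (1,2) E
#2 (4,5) E
#3 (2,7) E
#4 (1,2) H  (was 2)
#5 (0,3) E
#6 (5,6) E
#7 (5,2) C  (was 6)
#8 (0,3) H  (was 3)
#9 (5,2) H  (was 2)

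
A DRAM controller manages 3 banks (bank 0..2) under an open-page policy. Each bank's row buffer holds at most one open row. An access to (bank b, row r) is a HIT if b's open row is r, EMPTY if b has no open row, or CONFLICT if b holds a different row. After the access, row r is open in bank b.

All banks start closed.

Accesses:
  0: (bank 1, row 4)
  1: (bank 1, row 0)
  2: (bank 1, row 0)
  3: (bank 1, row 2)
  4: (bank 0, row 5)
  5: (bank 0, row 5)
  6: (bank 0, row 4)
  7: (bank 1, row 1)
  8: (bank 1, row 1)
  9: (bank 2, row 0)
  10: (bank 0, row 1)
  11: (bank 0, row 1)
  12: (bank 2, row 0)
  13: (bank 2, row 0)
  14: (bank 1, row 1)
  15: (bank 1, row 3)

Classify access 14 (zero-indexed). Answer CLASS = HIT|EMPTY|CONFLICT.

CLASS = HIT

step 0: bank1 None->4 [EMPTY]
step 1: bank1 4->0 [CONFLICT]
step 2: bank1 0->0 [HIT]
step 3: bank1 0->2 [CONFLICT]
step 4: bank0 None->5 [EMPTY]
step 5: bank0 5->5 [HIT]
step 6: bank0 5->4 [CONFLICT]
step 7: bank1 2->1 [CONFLICT]
step 8: bank1 1->1 [HIT]
step 9: bank2 None->0 [EMPTY]
step 10: bank0 4->1 [CONFLICT]
step 11: bank0 1->1 [HIT]
step 12: bank2 0->0 [HIT]
step 13: bank2 0->0 [HIT]
step 14: bank1 1->1 [HIT]
step 15: bank1 1->3 [CONFLICT]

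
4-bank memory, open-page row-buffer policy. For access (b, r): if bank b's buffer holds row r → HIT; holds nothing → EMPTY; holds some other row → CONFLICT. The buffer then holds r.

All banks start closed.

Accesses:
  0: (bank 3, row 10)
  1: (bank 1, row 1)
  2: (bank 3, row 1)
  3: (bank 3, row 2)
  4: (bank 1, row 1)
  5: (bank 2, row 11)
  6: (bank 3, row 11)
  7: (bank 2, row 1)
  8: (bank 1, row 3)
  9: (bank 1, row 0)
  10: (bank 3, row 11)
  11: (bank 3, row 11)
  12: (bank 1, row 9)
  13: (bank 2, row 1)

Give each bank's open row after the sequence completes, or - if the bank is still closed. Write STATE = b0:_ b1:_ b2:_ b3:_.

step 0: bank3 None->10 [EMPTY]
step 1: bank1 None->1 [EMPTY]
step 2: bank3 10->1 [CONFLICT]
step 3: bank3 1->2 [CONFLICT]
step 4: bank1 1->1 [HIT]
step 5: bank2 None->11 [EMPTY]
step 6: bank3 2->11 [CONFLICT]
step 7: bank2 11->1 [CONFLICT]
step 8: bank1 1->3 [CONFLICT]
step 9: bank1 3->0 [CONFLICT]
step 10: bank3 11->11 [HIT]
step 11: bank3 11->11 [HIT]
step 12: bank1 0->9 [CONFLICT]
step 13: bank2 1->1 [HIT]

STATE = b0:- b1:9 b2:1 b3:11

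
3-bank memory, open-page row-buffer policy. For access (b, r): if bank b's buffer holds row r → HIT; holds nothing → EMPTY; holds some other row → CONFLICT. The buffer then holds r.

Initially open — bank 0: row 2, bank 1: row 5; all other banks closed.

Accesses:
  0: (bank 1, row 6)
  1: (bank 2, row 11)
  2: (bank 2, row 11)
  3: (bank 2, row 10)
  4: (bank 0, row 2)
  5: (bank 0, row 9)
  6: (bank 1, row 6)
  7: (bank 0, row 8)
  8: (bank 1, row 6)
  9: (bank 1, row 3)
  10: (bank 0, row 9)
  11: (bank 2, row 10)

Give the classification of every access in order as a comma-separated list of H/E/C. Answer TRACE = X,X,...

step 0: bank1 5->6 [CONFLICT]
step 1: bank2 None->11 [EMPTY]
step 2: bank2 11->11 [HIT]
step 3: bank2 11->10 [CONFLICT]
step 4: bank0 2->2 [HIT]
step 5: bank0 2->9 [CONFLICT]
step 6: bank1 6->6 [HIT]
step 7: bank0 9->8 [CONFLICT]
step 8: bank1 6->6 [HIT]
step 9: bank1 6->3 [CONFLICT]
step 10: bank0 8->9 [CONFLICT]
step 11: bank2 10->10 [HIT]

TRACE = C,E,H,C,H,C,H,C,H,C,C,H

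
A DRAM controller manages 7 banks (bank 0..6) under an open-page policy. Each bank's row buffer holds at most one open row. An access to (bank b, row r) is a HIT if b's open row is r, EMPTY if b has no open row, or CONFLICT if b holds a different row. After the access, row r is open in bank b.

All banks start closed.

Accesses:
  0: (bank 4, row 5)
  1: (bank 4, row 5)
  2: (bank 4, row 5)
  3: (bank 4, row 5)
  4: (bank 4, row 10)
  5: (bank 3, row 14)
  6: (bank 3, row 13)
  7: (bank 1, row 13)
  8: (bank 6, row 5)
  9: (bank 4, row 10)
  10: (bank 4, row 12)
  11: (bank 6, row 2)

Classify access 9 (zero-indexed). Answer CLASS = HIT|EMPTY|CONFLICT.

0: bank 4 row 5 — prev None → EMPTY
1: bank 4 row 5 — prev 5 → HIT
2: bank 4 row 5 — prev 5 → HIT
3: bank 4 row 5 — prev 5 → HIT
4: bank 4 row 10 — prev 5 → CONFLICT
5: bank 3 row 14 — prev None → EMPTY
6: bank 3 row 13 — prev 14 → CONFLICT
7: bank 1 row 13 — prev None → EMPTY
8: bank 6 row 5 — prev None → EMPTY
9: bank 4 row 10 — prev 10 → HIT
10: bank 4 row 12 — prev 10 → CONFLICT
11: bank 6 row 2 — prev 5 → CONFLICT

CLASS = HIT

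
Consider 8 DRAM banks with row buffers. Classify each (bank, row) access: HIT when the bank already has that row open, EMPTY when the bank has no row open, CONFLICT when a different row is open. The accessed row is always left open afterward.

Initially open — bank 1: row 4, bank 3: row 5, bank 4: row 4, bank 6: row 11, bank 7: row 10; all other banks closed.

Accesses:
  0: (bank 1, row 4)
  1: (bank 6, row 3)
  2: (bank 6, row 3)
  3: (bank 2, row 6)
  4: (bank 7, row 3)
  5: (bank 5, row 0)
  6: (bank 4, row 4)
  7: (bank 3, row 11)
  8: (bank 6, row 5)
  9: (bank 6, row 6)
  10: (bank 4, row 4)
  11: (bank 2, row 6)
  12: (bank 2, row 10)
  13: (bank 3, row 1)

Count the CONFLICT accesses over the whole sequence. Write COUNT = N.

#0 (1,4) H  (was 4)
#1 (6,3) C  (was 11)
#2 (6,3) H  (was 3)
#3 (2,6) E
#4 (7,3) C  (was 10)
#5 (5,0) E
#6 (4,4) H  (was 4)
#7 (3,11) C  (was 5)
#8 (6,5) C  (was 3)
#9 (6,6) C  (was 5)
#10 (4,4) H  (was 4)
#11 (2,6) H  (was 6)
#12 (2,10) C  (was 6)
#13 (3,1) C  (was 11)

COUNT = 7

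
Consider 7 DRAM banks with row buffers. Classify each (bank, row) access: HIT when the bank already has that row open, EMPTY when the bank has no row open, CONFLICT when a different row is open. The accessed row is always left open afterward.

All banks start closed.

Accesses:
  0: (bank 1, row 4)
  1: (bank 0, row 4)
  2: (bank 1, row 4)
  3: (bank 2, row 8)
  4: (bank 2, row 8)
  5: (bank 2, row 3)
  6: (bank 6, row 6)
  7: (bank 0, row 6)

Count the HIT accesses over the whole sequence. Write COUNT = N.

COUNT = 2

step 0: bank1 None->4 [EMPTY]
step 1: bank0 None->4 [EMPTY]
step 2: bank1 4->4 [HIT]
step 3: bank2 None->8 [EMPTY]
step 4: bank2 8->8 [HIT]
step 5: bank2 8->3 [CONFLICT]
step 6: bank6 None->6 [EMPTY]
step 7: bank0 4->6 [CONFLICT]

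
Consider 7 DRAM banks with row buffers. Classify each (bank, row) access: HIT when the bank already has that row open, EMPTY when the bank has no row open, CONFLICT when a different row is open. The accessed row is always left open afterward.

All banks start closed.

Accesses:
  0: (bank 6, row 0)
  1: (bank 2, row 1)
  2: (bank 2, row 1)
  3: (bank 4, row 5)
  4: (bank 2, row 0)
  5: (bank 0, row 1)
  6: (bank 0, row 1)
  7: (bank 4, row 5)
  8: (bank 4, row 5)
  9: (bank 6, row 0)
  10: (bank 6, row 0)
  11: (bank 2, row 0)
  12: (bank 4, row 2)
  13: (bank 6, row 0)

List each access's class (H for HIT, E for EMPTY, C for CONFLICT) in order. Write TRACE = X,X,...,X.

TRACE = E,E,H,E,C,E,H,H,H,H,H,H,C,H

  [0] b6 r0: no row ⇒ E
  [1] b2 r1: no row ⇒ E
  [2] b2 r1: had r1 ⇒ H
  [3] b4 r5: no row ⇒ E
  [4] b2 r0: had r1 ⇒ C
  [5] b0 r1: no row ⇒ E
  [6] b0 r1: had r1 ⇒ H
  [7] b4 r5: had r5 ⇒ H
  [8] b4 r5: had r5 ⇒ H
  [9] b6 r0: had r0 ⇒ H
  [10] b6 r0: had r0 ⇒ H
  [11] b2 r0: had r0 ⇒ H
  [12] b4 r2: had r5 ⇒ C
  [13] b6 r0: had r0 ⇒ H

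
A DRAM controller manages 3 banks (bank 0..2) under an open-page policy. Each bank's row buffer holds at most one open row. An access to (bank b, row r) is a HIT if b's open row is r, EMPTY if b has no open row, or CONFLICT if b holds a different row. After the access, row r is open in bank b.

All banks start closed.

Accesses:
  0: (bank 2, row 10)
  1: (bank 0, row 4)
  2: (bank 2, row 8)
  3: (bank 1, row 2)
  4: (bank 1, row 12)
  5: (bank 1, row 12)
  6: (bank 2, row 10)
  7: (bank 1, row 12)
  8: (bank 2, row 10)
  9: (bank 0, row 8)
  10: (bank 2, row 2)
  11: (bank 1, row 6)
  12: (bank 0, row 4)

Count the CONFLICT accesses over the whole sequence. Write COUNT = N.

COUNT = 7

  [0] b2 r10: no row ⇒ E
  [1] b0 r4: no row ⇒ E
  [2] b2 r8: had r10 ⇒ C
  [3] b1 r2: no row ⇒ E
  [4] b1 r12: had r2 ⇒ C
  [5] b1 r12: had r12 ⇒ H
  [6] b2 r10: had r8 ⇒ C
  [7] b1 r12: had r12 ⇒ H
  [8] b2 r10: had r10 ⇒ H
  [9] b0 r8: had r4 ⇒ C
  [10] b2 r2: had r10 ⇒ C
  [11] b1 r6: had r12 ⇒ C
  [12] b0 r4: had r8 ⇒ C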